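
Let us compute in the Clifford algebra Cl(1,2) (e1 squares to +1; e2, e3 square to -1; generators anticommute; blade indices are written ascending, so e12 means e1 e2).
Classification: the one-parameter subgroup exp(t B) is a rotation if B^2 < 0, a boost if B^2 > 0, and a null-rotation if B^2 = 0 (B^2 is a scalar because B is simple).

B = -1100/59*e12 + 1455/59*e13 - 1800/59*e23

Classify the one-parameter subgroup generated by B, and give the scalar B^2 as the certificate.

B^2 term by term: the squares give (-1100/59)^2*(e12)^2 + (1455/59)^2*(e13)^2 + (-1800/59)^2*(e23)^2 = 1210000/3481*(+1) + 2117025/3481*(+1) + 3240000/3481*(-1) = 25 (each basis 2-blade squares to minus the product of its generators' squares); cross terms between blades sharing an index anticommute and cancel. So B^2 = 25.
Answer: boost, certificate B^2 = 25. Key observation: B^2 = 25 is a conjugation invariant, so its sign decides the class regardless of the surface form of B.


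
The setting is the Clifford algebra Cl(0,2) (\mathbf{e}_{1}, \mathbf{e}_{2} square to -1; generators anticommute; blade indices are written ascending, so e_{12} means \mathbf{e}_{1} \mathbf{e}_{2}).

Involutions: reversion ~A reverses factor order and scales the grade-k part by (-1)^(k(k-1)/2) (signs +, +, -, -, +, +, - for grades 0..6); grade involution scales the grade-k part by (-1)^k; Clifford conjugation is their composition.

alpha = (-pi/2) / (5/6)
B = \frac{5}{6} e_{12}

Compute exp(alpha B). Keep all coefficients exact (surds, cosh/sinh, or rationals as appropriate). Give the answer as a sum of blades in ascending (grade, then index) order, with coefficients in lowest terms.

B^2 = (\frac{5}{6})^2*(e_{12})^2 = \frac{25}{36}*(-1) = -\frac{25}{36} (a basis 2-blade squares to minus the product of its generators' squares).
B^2 = -\frac{25}{36} — a negative square means the series sums to a rotation: l = \frac{5}{6}, alpha*l = - \frac{\pi}{2}, so exp(alpha B) = cos(- \frac{\pi}{2}) + (sin(- \frac{\pi}{2})/(\frac{5}{6}))*B = 0 + (- \frac{6}{5})*B.
Answer: -e_{12}


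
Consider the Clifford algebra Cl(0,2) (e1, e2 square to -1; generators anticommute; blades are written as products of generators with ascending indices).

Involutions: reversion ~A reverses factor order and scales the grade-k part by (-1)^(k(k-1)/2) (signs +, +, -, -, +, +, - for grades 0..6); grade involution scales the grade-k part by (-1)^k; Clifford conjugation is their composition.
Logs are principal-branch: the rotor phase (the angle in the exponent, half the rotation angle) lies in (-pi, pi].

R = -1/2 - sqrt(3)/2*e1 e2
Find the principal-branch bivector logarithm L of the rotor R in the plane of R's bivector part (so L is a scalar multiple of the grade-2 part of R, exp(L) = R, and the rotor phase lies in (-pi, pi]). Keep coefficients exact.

The scalar part of R is -1/2, which fixes the principal-branch rotor phase; the unit plane is then the bivector part divided by the sine of that phase, and L is that plane scaled by the phase.
Concretely: cos(phase) = -1/2 gives phase = ±2*pi/3, and since phase/sin(phase) is even the sign is immaterial: L = (phase/sin(phase)) * <R>_2 = (4*sqrt(3)*pi/9) * <R>_2.
Answer: -2*pi/3*e1 e2


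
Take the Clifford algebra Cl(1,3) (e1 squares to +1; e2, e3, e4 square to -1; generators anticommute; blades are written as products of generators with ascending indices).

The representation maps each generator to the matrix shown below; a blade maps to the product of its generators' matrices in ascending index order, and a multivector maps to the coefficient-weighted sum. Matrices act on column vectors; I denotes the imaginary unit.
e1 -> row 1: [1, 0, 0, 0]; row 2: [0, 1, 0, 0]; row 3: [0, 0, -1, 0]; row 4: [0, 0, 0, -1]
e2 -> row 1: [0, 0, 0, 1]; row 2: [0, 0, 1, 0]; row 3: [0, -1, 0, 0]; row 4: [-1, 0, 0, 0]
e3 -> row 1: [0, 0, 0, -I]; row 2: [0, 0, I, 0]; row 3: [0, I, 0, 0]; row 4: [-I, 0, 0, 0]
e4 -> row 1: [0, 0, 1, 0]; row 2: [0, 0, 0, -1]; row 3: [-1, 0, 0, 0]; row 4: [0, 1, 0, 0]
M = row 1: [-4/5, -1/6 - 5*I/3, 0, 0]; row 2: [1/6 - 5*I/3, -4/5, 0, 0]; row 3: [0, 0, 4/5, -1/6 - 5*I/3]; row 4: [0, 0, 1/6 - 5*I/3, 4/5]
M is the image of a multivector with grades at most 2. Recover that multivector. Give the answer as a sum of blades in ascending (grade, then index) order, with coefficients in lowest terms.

Method: the blade images are trace-orthogonal — tr(rho(e_A) rho(e_B)^-1) = 4 if A = B and 0 otherwise — and rho(e_A)^-1 = (e_A)^2 * rho(e_A) with (e_A)^2 = +1 or -1, so the coefficient of e_A in the preimage is (e_A)^2 * tr(M rho(e_A))/4.
Nonzero projections over blades of grade <= 2: e1: (e1)^2 = +1, tr(M rho(e1)) = -16/5, coefficient -4/5; e2 e4: (e2 e4)^2 = -1, tr(M rho(e2 e4)) = 2/3, coefficient -1/6; e3 e4: (e3 e4)^2 = -1, tr(M rho(e3 e4)) = -20/3, coefficient 5/3. Every other blade of grade <= 2 projects to 0.
Answer: -4/5*e1 - 1/6*e2 e4 + 5/3*e3 e4


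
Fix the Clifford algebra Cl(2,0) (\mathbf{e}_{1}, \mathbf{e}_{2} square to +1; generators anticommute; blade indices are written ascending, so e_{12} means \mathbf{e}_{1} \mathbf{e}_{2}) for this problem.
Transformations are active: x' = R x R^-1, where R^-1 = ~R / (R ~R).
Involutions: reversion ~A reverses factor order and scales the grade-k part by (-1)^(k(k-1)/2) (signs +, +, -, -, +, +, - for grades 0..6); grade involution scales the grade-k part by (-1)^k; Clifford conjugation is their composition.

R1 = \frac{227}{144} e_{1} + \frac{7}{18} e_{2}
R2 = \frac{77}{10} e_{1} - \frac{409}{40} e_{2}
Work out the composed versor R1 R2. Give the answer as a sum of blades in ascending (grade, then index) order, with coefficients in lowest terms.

Distribute over the terms of R1 (each basis-blade product reordered to ascending indices, repeated generators contracted through their squares):
(\frac{227}{144} e_{1}) R2 = \frac{17479}{1440} - \frac{92843}{5760} e_{12}
(\frac{7}{18} e_{2}) R2 = -\frac{2863}{720} - \frac{539}{180} e_{12}
Summing the partial products and collecting blades:
Answer: \frac{11753}{1440} - \frac{36697}{1920} e_{12}


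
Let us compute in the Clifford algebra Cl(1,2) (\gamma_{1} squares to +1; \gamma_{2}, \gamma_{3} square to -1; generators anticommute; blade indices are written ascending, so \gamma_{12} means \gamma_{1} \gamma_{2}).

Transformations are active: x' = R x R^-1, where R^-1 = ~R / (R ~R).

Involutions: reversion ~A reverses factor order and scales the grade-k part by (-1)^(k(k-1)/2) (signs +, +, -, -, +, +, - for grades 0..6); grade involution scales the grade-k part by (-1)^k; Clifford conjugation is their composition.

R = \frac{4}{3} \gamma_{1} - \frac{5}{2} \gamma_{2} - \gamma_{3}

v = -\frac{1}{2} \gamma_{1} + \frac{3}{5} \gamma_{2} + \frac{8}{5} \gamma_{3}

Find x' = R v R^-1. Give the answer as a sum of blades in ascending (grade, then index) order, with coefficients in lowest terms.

~R = \frac{4}{3} \gamma_{1} - \frac{5}{2} \gamma_{2} - \gamma_{3}, and R ~R = -\frac{197}{36}, so R^-1 = ~R / (-\frac{197}{36}).
R v = \frac{73}{30} - \frac{9}{20} \gamma_{12} + \frac{49}{30} \gamma_{13} - \frac{17}{5} \gamma_{23}
Answer: -\frac{1351}{1970} \gamma_{1} + \frac{1599}{985} \gamma_{2} - \frac{140}{197} \gamma_{3}


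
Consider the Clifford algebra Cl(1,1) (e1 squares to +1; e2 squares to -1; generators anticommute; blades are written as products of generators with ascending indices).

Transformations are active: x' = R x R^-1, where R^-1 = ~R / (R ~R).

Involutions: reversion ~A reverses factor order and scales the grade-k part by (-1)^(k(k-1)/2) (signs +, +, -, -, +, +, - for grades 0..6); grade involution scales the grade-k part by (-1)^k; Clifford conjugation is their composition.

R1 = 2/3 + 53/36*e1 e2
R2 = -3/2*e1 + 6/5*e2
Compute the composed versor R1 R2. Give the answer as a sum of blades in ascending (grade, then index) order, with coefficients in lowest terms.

Distribute over the terms of R1 (each basis-blade product reordered to ascending indices, repeated generators contracted through their squares):
(2/3) R2 = -e1 + 4/5*e2
(53/36*e1 e2) R2 = -53/30*e1 + 53/24*e2
Summing the partial products and collecting blades:
Answer: -83/30*e1 + 361/120*e2


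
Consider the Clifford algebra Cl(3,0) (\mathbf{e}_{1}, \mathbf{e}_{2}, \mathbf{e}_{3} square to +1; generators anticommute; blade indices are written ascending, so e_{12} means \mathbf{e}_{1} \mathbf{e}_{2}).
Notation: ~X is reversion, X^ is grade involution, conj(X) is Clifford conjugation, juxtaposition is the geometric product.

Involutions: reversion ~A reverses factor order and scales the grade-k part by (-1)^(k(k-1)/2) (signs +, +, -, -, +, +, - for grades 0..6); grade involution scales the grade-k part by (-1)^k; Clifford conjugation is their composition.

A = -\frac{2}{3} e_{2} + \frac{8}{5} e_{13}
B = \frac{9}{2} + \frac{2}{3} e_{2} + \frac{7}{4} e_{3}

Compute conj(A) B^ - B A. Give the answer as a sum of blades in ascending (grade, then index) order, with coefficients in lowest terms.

first term: -\frac{4}{9} + \frac{14}{5} e_{1} + 3 e_{2} - \frac{36}{5} e_{13} - \frac{7}{6} e_{23} - \frac{16}{15} e_{123}
second term: -\frac{4}{9} - \frac{14}{5} e_{1} - 3 e_{2} + \frac{36}{5} e_{13} + \frac{7}{6} e_{23} - \frac{16}{15} e_{123}
Answer: \frac{28}{5} e_{1} + 6 e_{2} - \frac{72}{5} e_{13} - \frac{7}{3} e_{23}


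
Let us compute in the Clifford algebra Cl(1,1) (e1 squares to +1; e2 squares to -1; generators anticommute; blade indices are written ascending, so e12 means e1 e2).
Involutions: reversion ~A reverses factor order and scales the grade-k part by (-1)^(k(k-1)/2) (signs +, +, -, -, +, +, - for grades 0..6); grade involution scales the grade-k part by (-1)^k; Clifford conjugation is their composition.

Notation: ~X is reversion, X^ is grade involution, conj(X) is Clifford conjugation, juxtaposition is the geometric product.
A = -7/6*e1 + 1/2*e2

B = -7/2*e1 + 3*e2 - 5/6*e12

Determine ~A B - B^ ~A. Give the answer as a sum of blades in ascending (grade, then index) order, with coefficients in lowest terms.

first term: 31/12 - 5/12*e1 + 35/36*e2 - 7/4*e12
second term: -31/12 + 5/12*e1 - 35/36*e2 - 7/4*e12
Answer: 31/6 - 5/6*e1 + 35/18*e2


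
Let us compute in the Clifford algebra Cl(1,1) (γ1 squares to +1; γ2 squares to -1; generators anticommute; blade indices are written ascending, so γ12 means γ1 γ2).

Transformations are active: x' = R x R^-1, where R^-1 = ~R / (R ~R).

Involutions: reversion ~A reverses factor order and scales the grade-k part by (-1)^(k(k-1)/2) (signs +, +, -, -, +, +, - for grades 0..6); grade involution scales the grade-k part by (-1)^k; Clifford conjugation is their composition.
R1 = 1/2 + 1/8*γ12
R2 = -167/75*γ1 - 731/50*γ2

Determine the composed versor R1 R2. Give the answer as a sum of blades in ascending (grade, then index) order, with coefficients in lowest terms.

Distribute over the terms of R1 (each basis-blade product reordered to ascending indices, repeated generators contracted through their squares):
(1/2) R2 = -167/150*γ1 - 731/100*γ2
(1/8*γ12) R2 = 731/400*γ1 + 167/600*γ2
Summing the partial products and collecting blades:
Answer: 857/1200*γ1 - 4219/600*γ2


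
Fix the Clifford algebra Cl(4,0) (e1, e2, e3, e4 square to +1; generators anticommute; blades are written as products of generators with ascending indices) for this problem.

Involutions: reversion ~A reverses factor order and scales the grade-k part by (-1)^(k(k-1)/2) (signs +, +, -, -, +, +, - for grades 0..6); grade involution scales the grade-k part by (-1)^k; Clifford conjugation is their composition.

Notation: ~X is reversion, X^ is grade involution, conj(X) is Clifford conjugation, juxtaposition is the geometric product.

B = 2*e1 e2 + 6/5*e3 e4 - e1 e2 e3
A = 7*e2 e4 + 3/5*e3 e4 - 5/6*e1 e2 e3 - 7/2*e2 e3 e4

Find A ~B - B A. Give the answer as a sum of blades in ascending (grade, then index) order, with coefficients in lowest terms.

first term: 233/150 - 21/5*e2 - 5/3*e3 + 21/2*e1 e4 + 42/5*e2 e3 + 2/5*e1 e2 e4 - 6/5*e1 e2 e3 e4
second term: -233/150 + 21/5*e2 + 5/3*e3 + 21/2*e1 e4 + 42/5*e2 e3 + 2/5*e1 e2 e4 + 6/5*e1 e2 e3 e4
Answer: 233/75 - 42/5*e2 - 10/3*e3 - 12/5*e1 e2 e3 e4


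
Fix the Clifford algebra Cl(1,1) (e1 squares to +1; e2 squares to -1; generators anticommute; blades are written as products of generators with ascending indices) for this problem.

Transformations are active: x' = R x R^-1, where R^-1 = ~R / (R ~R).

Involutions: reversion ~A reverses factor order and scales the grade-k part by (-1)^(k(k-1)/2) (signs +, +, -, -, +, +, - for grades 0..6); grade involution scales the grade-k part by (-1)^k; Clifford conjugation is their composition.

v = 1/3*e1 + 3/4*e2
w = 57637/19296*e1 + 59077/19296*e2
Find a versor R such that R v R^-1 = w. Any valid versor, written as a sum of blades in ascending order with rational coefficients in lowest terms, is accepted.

Sketch: the shared square -65/144 makes R = v + w = 64069/19296*e1 + 73549/19296*e2 the natural versor; its sandwich fixes that direction, negates (v - w)/2, and sends v to w.
Answer: 64069/19296*e1 + 73549/19296*e2


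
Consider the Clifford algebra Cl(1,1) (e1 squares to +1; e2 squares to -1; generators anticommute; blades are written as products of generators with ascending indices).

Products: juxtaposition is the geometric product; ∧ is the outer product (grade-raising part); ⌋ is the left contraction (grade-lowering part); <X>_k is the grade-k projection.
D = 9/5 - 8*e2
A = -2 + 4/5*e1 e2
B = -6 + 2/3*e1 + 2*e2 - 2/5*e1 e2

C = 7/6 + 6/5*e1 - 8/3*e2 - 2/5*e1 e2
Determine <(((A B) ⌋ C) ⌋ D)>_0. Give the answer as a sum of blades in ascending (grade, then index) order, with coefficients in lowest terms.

step 1: 292/25 - 44/15*e1 - 68/15*e2 - 4*e1 e2
step 2: -86/225 + 5936/375*e1 - 2248/75*e2 - 584/125*e1 e2
step 3: -90178/375 + 688/225*e2
step 4: -90178/375
Answer: -90178/375


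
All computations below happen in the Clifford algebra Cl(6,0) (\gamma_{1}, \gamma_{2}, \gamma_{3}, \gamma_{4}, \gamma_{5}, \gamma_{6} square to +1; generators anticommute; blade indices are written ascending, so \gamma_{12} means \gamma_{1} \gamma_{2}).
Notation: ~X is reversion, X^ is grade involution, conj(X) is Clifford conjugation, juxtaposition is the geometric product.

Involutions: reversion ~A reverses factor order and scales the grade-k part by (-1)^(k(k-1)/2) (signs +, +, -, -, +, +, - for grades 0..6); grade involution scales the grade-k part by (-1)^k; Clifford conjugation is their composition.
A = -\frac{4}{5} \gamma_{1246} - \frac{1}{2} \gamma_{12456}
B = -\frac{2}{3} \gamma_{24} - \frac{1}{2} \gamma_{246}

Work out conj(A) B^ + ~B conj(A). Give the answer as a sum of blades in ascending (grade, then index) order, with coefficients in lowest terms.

first term: \frac{2}{5} \gamma_{1} - \frac{1}{4} \gamma_{15} - \frac{8}{15} \gamma_{16} + \frac{1}{3} \gamma_{156}
second term: -\frac{2}{5} \gamma_{1} - \frac{1}{4} \gamma_{15} + \frac{8}{15} \gamma_{16} - \frac{1}{3} \gamma_{156}
Answer: -\frac{1}{2} \gamma_{15}


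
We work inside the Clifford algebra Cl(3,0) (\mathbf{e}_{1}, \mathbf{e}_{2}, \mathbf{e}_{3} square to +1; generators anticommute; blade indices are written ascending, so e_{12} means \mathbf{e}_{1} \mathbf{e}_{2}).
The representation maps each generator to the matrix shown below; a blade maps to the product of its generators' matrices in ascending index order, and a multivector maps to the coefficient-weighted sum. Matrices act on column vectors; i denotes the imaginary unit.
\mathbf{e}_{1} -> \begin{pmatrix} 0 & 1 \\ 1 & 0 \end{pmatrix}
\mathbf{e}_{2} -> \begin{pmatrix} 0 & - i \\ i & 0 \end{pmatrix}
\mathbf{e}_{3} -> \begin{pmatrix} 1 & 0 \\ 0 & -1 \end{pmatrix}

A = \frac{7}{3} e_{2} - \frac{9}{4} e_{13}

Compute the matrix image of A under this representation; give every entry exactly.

Bivector images (products of the table entries): rho(e_{13}) = rho(\mathbf{e}_{1})rho(\mathbf{e}_{3}) = \begin{pmatrix} 0 & -1 \\ 1 & 0 \end{pmatrix}.
M = (\frac{7}{3})*rho(e_{2}) + (-\frac{9}{4})*rho(e_{13}), summed entrywise:
Answer: \begin{pmatrix} 0 & \frac{9}{4} - \frac{7 i}{3} \\ - \frac{9}{4} + \frac{7 i}{3} & 0 \end{pmatrix}


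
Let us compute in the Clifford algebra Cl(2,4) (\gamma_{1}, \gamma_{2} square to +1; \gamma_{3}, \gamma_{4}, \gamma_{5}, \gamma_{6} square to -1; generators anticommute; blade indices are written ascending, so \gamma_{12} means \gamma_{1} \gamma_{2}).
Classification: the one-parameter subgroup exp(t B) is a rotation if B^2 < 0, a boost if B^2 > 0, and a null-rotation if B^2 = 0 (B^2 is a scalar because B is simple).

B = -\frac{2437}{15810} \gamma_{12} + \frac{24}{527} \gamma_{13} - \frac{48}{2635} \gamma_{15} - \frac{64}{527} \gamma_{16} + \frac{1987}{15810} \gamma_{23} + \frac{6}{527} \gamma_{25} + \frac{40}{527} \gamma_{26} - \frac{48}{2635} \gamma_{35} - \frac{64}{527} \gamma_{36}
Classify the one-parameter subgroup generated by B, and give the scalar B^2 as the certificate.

B^2 term by term: the squares give (-\frac{2437}{15810})^2*(\gamma_{12})^2 + (\frac{24}{527})^2*(\gamma_{13})^2 + (-\frac{48}{2635})^2*(\gamma_{15})^2 + (-\frac{64}{527})^2*(\gamma_{16})^2 + (\frac{1987}{15810})^2*(\gamma_{23})^2 + (\frac{6}{527})^2*(\gamma_{25})^2 + (\frac{40}{527})^2*(\gamma_{26})^2 + (-\frac{48}{2635})^2*(\gamma_{35})^2 + (-\frac{64}{527})^2*(\gamma_{36})^2 = \frac{5938969}{249956100}*(-1) + \frac{576}{277729}*(+1) + \frac{2304}{6943225}*(+1) + \frac{4096}{277729}*(+1) + \frac{3948169}{249956100}*(+1) + \frac{36}{277729}*(+1) + \frac{1600}{277729}*(+1) + \frac{2304}{6943225}*(-1) + \frac{4096}{277729}*(-1) = 0 (each basis 2-blade squares to minus the product of its generators' squares); cross terms between blades sharing an index anticommute and cancel; the commuting (index-disjoint) pairs give grade-4 terms 2*c*c'*(blade product), which cancel blade by blade — \gamma_{1235}: \frac{38992}{6943225} - \frac{288}{277729} - \frac{31792}{6943225} = 0; \gamma_{1236}: \frac{155968}{4165935} - \frac{1920}{277729} - \frac{127168}{4165935} = 0; \gamma_{1256}: \frac{768}{277729} - \frac{768}{277729} = 0; \gamma_{1356}: -\frac{6144}{1388645} + \frac{6144}{1388645} = 0; \gamma_{2356}: \frac{768}{277729} - \frac{768}{277729} = 0 — confirming B is simple. So B^2 = 0.
Answer: null-rotation, certificate B^2 = 0. Certificate logic: 0 is a conjugation-invariant scalar, so its sign fixes rotation versus boost versus null-rotation outright.


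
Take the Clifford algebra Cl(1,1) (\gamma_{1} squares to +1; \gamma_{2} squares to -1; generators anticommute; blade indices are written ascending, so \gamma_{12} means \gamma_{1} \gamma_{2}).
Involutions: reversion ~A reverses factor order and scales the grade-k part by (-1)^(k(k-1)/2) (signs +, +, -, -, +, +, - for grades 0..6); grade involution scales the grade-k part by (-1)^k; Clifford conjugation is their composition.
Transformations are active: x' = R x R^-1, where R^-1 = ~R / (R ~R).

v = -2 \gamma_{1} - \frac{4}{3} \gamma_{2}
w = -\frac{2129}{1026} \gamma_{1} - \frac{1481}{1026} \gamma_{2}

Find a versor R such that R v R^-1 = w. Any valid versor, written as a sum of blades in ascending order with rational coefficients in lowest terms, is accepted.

The midline construction: v and w both square to \frac{20}{9}, so reflecting in their sum -\frac{4181}{1026} \gamma_{1} - \frac{2849}{1026} \gamma_{2} exchanges them.
Answer: -\frac{4181}{1026} \gamma_{1} - \frac{2849}{1026} \gamma_{2}


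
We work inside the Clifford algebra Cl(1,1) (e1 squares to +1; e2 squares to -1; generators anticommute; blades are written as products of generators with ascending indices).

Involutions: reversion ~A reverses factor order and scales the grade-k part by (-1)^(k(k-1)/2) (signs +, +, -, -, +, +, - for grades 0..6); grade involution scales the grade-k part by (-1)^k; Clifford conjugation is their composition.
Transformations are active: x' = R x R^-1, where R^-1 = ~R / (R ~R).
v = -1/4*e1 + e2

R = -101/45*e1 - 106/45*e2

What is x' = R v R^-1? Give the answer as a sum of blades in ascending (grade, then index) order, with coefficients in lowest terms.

~R = -101/45*e1 - 106/45*e2, and R ~R = -23/45, so R^-1 = ~R / (-23/45).
R v = 35/12 - 17/6*e1 e2
Answer: 7139/276*e1 + 1786/69*e2


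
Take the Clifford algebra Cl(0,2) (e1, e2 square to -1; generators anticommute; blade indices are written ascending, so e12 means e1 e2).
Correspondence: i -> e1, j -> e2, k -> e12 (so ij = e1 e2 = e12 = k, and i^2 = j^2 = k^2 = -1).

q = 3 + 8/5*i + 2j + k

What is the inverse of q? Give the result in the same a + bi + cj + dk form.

In blades: q = 3 + 8/5*e1 + 2*e2 + e12.
With qbar = 3 - 8/5*e1 - 2*e2 - e12 (scalar fixed, mapped units negated), q qbar = 414/25 (the sum of squared coefficients), so q^-1 = qbar / (414/25) = 25/138 - 20/207*e1 - 25/207*e2 - 25/414*e12; translating back:
Answer: 25/138 - 20/207*i - 25/207*j - 25/414*k


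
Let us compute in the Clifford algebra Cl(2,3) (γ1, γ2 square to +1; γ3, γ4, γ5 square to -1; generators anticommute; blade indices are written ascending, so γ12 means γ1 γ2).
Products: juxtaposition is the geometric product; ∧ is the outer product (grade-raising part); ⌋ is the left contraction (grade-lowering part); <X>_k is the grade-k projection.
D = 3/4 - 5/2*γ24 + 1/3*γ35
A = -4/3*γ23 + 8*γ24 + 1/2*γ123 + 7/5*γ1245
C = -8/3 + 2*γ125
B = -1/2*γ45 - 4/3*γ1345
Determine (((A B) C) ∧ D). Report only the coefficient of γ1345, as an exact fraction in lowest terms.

step 1: 7/10*γ12 - 28/15*γ23 + 4*γ25 + 2/3*γ245 - 32/3*γ1235 - 16/9*γ1245 + 2/3*γ2345 - 1/4*γ12345
step 2: 8*γ1 - 64/3*γ3 - 32/9*γ4 - 7/5*γ5 - 28/15*γ12 + 4/3*γ14 + 224/45*γ23 - 32/3*γ25 - 1/2*γ34 + 4/3*γ134 + 56/15*γ135 - 16/9*γ245 + 256/9*γ1235 + 128/27*γ1245 - 16/9*γ2345 + 2/3*γ12345
step 3: 6*γ1 - 16*γ3 - 8/3*γ4 - 21/20*γ5 - 7/5*γ12 + γ14 + 56/15*γ23 - 8*γ25 - 3/8*γ34 - 20*γ124 + γ134 + 82/15*γ135 - 160/3*γ234 + 13/6*γ245 + 32/27*γ345 + 932/45*γ1235 + 32/9*γ1245 - 4/9*γ1345 - 4/3*γ2345 + 59/6*γ12345
Answer: -4/9


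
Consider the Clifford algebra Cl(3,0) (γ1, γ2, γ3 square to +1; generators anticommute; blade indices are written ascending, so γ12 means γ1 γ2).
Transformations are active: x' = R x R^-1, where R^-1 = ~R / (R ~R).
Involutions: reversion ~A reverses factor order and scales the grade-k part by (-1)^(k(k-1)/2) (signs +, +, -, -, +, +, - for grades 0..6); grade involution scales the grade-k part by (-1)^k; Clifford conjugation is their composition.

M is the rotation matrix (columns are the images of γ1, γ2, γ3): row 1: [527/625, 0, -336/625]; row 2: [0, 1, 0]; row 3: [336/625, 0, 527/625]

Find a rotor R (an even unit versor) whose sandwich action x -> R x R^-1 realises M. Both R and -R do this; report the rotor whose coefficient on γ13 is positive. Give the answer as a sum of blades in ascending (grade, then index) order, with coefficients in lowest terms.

Method: write R = a + b12*γ12 + b13*γ13 + b23*γ23 with a^2 + b12^2 + b13^2 + b23^2 = 1 (so R^-1 = ~R). Expanding the columns R e_j ~R gives tr M = 4a^2 - 1 and, from the antisymmetric part, M21 - M12 = -4a*b12, M13 - M31 = 4a*b13, M32 - M23 = -4a*b23.
Here tr M = 1679/625, so a^2 = (1 + tr M)/4 = 576/625 and a = ±24/25. Taking a = 24/25: M21 - M12 = 0, M13 - M31 = -672/625, M32 - M23 = 0, giving b12 = 0, b13 = -7/25, b23 = 0, i.e. R = 24/25 - 7/25*γ13.
Its γ13 coefficient is negative, so report the other preimage -R.
Answer: -24/25 + 7/25*γ13. Note: both R and -R realise this M (trace 1679/625); the covering map identifies them, and the γ13-coefficient sign is the tie-breaker.


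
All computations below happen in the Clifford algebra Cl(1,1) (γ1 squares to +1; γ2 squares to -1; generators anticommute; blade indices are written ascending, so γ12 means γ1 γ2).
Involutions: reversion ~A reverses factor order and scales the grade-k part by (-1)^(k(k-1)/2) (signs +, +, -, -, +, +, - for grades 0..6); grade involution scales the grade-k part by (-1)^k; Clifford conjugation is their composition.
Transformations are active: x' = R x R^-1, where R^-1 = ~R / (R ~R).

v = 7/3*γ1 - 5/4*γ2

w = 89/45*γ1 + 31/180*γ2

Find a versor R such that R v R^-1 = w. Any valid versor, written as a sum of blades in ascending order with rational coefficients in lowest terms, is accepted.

Since q(v) = q(w) = 559/144, the sum R = v + w = 194/45*γ1 - 97/90*γ2 does the job whenever invertible.
Answer: 194/45*γ1 - 97/90*γ2


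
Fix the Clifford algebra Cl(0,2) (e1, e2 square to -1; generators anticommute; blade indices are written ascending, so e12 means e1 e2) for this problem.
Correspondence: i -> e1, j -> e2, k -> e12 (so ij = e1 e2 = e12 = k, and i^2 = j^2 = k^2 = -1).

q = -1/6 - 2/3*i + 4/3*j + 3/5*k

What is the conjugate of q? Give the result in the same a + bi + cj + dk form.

In blades: q = -1/6 - 2/3*e1 + 4/3*e2 + 3/5*e12.
Conjugation here is Clifford conjugation: the scalar is fixed and the grade-1 and grade-2 blades all flip sign, giving -1/6 + 2/3*e1 - 4/3*e2 - 3/5*e12; translating back:
Answer: -1/6 + 2/3*i - 4/3*j - 3/5*k


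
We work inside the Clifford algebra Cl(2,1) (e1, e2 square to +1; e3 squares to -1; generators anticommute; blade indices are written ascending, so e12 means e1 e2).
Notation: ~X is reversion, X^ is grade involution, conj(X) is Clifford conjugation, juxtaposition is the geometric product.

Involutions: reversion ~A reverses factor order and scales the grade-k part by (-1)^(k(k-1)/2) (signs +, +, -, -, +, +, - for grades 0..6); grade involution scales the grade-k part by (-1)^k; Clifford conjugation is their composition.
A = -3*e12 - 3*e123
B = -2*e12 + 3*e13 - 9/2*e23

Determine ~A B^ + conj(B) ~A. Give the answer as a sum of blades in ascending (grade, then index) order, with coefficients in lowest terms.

first term: 6 - 27/2*e1 - 9*e2 + 6*e3 - 27/2*e13 - 9*e23
second term: -6 + 27/2*e1 + 9*e2 - 6*e3 - 27/2*e13 - 9*e23
Answer: -27*e13 - 18*e23


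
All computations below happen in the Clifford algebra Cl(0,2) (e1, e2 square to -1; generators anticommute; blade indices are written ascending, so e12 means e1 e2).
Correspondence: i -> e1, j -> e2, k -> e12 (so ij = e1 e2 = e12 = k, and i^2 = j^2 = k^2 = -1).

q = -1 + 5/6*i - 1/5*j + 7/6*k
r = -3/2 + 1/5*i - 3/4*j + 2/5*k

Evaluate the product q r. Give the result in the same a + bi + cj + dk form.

In blades: q = -1 + 5/6*e1 - 1/5*e2 + 7/6*e12, r = -3/2 + 1/5*e1 - 3/4*e2 + 2/5*e12.
Distribute q over r term by term (generator squares from the signature, products reordered to ascending indices): (-1)*r = 3/2 - 1/5*e1 + 3/4*e2 - 2/5*e12; (5/6*e1)*r = -1/6 - 5/4*e1 - 1/3*e2 - 5/8*e12; (-1/5*e2)*r = -3/20 - 2/25*e1 + 3/10*e2 + 1/25*e12; (7/6*e12)*r = -7/15 + 7/8*e1 + 7/30*e2 - 7/4*e12.
Sum: 43/60 - 131/200*e1 + 19/20*e2 - 547/200*e12; translating back through the correspondence:
Answer: 43/60 - 131/200*i + 19/20*j - 547/200*k


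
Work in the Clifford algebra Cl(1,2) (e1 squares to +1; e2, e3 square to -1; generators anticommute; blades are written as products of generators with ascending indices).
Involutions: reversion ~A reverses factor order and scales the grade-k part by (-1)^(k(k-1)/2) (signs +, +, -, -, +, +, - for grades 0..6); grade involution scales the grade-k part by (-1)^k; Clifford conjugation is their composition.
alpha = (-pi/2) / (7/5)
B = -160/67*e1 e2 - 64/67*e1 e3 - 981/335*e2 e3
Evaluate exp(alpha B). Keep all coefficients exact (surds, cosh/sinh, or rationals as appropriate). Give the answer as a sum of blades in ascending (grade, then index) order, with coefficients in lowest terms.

B^2 term by term: the squares give (-160/67)^2*(e1 e2)^2 + (-64/67)^2*(e1 e3)^2 + (-981/335)^2*(e2 e3)^2 = 25600/4489*(+1) + 4096/4489*(+1) + 962361/112225*(-1) = -49/25 (each basis 2-blade squares to minus the product of its generators' squares); cross terms between blades sharing an index anticommute and cancel. So B^2 = -49/25.
B^2 = -49/25 — the negative square puts this in the circular regime; l = 7/5, alpha*l = -pi/2, so exp(alpha B) = cos(-pi/2) + (sin(-pi/2)/(7/5))*B = 0 + (-5/7)*B.
Answer: 800/469*e1 e2 + 320/469*e1 e3 + 981/469*e2 e3


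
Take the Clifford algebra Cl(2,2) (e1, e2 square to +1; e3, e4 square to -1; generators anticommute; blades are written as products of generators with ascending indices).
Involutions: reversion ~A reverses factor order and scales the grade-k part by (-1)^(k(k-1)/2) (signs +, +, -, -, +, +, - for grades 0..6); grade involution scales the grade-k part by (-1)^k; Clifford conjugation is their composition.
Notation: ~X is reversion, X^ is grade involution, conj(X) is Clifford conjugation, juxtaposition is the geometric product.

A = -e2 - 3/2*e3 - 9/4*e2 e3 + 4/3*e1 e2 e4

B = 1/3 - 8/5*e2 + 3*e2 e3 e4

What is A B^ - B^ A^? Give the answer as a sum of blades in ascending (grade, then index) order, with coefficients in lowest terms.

first term: -8/5 - 1/3*e2 + 31/10*e3 + 27/4*e4 + 4*e1 e3 - 32/15*e1 e4 + 33/20*e2 e3 + 9/2*e2 e4 + 3*e3 e4 + 4/9*e1 e2 e4
second term: 8/5 + 1/3*e2 - 31/10*e3 + 27/4*e4 + 4*e1 e3 + 32/15*e1 e4 + 33/20*e2 e3 - 9/2*e2 e4 - 3*e3 e4 - 4/9*e1 e2 e4
Answer: -16/5 - 2/3*e2 + 31/5*e3 - 64/15*e1 e4 + 9*e2 e4 + 6*e3 e4 + 8/9*e1 e2 e4


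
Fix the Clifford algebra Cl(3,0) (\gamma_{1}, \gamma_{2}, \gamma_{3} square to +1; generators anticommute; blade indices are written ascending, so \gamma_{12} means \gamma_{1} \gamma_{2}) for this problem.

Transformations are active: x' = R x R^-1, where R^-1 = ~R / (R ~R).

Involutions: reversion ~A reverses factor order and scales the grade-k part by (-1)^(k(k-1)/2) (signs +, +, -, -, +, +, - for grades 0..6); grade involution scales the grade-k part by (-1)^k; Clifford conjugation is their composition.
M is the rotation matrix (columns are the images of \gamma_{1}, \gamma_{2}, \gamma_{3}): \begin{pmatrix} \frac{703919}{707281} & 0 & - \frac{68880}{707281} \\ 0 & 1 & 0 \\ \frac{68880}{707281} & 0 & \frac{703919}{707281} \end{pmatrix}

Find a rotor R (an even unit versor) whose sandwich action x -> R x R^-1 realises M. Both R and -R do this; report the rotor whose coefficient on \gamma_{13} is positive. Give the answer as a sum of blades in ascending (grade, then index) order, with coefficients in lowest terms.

Method: write R = a + b12*\gamma_{12} + b13*\gamma_{13} + b23*\gamma_{23} with a^2 + b12^2 + b13^2 + b23^2 = 1 (so R^-1 = ~R). Expanding the columns R e_j ~R gives tr M = 4a^2 - 1 and, from the antisymmetric part, M21 - M12 = -4a*b12, M13 - M31 = 4a*b13, M32 - M23 = -4a*b23.
Here tr M = \frac{2115119}{707281}, so a^2 = (1 + tr M)/4 = \frac{705600}{707281} and a = ±\frac{840}{841}. Taking a = \frac{840}{841}: M21 - M12 = 0, M13 - M31 = -\frac{137760}{707281}, M32 - M23 = 0, giving b12 = 0, b13 = -\frac{41}{841}, b23 = 0, i.e. R = \frac{840}{841} - \frac{41}{841} \gamma_{13}.
Its \gamma_{13} coefficient is negative, so report the other preimage -R.
Answer: -\frac{840}{841} + \frac{41}{841} \gamma_{13}. Uniqueness: Spin(3) -> SO(3) maps R and -R to the same rotation of trace \frac{2115119}{707281}; fixing the sign of the \gamma_{13} coefficient removes the ambiguity.


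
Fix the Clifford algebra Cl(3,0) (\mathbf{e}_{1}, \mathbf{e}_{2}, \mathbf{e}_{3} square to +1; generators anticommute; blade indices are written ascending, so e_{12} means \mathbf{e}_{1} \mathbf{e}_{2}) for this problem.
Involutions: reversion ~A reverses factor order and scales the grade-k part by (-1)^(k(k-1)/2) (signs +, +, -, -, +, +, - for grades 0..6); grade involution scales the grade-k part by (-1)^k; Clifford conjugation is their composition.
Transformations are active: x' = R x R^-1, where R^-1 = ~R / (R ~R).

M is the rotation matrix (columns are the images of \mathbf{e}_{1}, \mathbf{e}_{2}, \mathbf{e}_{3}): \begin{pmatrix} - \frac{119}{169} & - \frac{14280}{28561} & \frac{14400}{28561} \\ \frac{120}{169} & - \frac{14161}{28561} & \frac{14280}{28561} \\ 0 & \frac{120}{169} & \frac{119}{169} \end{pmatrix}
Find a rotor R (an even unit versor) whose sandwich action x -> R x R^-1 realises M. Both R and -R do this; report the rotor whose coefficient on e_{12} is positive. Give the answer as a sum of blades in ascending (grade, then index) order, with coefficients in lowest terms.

Method: write R = a + b12*e_{12} + b13*e_{13} + b23*e_{23} with a^2 + b12^2 + b13^2 + b23^2 = 1 (so R^-1 = ~R). Expanding the columns R e_j ~R gives tr M = 4a^2 - 1 and, from the antisymmetric part, M21 - M12 = -4a*b12, M13 - M31 = 4a*b13, M32 - M23 = -4a*b23.
Here tr M = -\frac{14161}{28561}, so a^2 = (1 + tr M)/4 = \frac{3600}{28561} and a = ±\frac{60}{169}. Taking a = \frac{60}{169}: M21 - M12 = \frac{34560}{28561}, M13 - M31 = \frac{14400}{28561}, M32 - M23 = \frac{6000}{28561}, giving b12 = -\frac{144}{169}, b13 = \frac{60}{169}, b23 = -\frac{25}{169}, i.e. R = \frac{60}{169} - \frac{144}{169} e_{12} + \frac{60}{169} e_{13} - \frac{25}{169} e_{23}.
Its e_{12} coefficient is negative, so report the other preimage -R.
Answer: -\frac{60}{169} + \frac{144}{169} e_{12} - \frac{60}{169} e_{13} + \frac{25}{169} e_{23}. Note: both R and -R realise this M (trace -\frac{14161}{28561}); the covering map identifies them, and the e_{12}-coefficient sign is the tie-breaker.


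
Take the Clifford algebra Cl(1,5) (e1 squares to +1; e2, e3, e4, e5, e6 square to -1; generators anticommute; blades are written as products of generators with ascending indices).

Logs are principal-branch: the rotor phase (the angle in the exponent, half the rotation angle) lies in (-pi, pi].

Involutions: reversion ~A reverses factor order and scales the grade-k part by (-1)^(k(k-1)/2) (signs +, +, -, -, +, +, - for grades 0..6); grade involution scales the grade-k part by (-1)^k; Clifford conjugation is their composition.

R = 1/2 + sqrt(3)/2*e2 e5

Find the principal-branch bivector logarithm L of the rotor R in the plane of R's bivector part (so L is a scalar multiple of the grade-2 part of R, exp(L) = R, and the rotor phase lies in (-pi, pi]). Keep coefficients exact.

The scalar part of R is 1/2, and that scalar determines the rotor phase on the principal branch; recovering the unit plane as bivector-part over sine of the phase gives L = phase * plane.
Concretely: cos(phase) = 1/2 gives phase = ±pi/3, and since phase/sin(phase) is even the sign is immaterial: L = (phase/sin(phase)) * <R>_2 = (2*sqrt(3)*pi/9) * <R>_2.
Answer: pi/3*e2 e5


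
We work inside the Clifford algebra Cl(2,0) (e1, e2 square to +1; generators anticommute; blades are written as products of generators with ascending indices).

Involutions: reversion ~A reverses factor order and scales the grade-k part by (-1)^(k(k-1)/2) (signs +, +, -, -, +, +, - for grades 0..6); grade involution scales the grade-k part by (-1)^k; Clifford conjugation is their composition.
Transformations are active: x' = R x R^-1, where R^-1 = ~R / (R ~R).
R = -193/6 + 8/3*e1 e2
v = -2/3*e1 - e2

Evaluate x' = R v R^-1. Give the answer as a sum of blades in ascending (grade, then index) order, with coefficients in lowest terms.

~R = -193/6 - 8/3*e1 e2, and R ~R = 37505/36, so R^-1 = ~R / (37505/36).
R v = 169/9*e1 + 611/18*e2
Answer: -1422/2885*e1 - 9487/8655*e2


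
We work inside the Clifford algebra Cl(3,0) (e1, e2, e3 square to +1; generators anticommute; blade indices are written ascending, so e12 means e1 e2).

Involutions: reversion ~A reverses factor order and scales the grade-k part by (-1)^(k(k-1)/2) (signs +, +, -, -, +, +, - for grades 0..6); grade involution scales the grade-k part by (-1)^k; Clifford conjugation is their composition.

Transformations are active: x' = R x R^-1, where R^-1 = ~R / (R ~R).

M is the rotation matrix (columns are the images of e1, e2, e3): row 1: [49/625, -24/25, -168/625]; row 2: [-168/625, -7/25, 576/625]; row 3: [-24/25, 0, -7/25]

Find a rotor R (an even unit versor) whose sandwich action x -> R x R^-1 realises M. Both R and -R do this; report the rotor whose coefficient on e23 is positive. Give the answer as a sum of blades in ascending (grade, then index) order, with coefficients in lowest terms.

Method: write R = a + b12*e12 + b13*e13 + b23*e23 with a^2 + b12^2 + b13^2 + b23^2 = 1 (so R^-1 = ~R). Expanding the columns R e_j ~R gives tr M = 4a^2 - 1 and, from the antisymmetric part, M21 - M12 = -4a*b12, M13 - M31 = 4a*b13, M32 - M23 = -4a*b23.
Here tr M = -301/625, so a^2 = (1 + tr M)/4 = 81/625 and a = ±9/25. Taking a = 9/25: M21 - M12 = 432/625, M13 - M31 = 432/625, M32 - M23 = -576/625, giving b12 = -12/25, b13 = 12/25, b23 = 16/25, i.e. R = 9/25 - 12/25*e12 + 12/25*e13 + 16/25*e23.
Its e23 coefficient is already positive.
Answer: 9/25 - 12/25*e12 + 12/25*e13 + 16/25*e23. Key observation: the double cover Spin(3) -> SO(3) sends R and -R to the same matrix (trace -301/625 here), so the stated sign of the e23 coefficient is what selects one sheet.


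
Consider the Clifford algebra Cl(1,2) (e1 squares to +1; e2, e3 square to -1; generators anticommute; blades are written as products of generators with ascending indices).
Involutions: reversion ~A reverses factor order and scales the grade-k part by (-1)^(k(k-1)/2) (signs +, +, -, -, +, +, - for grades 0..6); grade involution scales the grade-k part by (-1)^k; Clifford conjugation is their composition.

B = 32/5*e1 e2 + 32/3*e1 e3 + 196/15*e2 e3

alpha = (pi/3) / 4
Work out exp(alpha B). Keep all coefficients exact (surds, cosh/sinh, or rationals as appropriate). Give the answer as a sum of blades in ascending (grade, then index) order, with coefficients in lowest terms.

B^2 term by term: the squares give (32/5)^2*(e1 e2)^2 + (32/3)^2*(e1 e3)^2 + (196/15)^2*(e2 e3)^2 = 1024/25*(+1) + 1024/9*(+1) + 38416/225*(-1) = -16 (each basis 2-blade squares to minus the product of its generators' squares); cross terms between blades sharing an index anticommute and cancel. So B^2 = -16.
B^2 = -16 — since the square is negative, the closed form is circular: l = 4, alpha*l = pi/3, so exp(alpha B) = cos(pi/3) + (sin(pi/3)/4)*B = 1/2 + (sqrt(3)/8)*B.
Answer: 1/2 + 4*sqrt(3)/5*e1 e2 + 4*sqrt(3)/3*e1 e3 + 49*sqrt(3)/30*e2 e3


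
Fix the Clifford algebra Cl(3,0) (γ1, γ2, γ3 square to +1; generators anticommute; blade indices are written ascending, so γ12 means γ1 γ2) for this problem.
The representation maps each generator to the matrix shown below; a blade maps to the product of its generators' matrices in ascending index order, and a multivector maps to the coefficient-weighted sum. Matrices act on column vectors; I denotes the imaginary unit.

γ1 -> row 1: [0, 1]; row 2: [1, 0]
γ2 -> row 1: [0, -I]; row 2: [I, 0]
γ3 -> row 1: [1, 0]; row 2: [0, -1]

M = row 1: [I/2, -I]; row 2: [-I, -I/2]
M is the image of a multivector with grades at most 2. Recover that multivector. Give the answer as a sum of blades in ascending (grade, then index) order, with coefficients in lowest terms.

Method: 1, rho(γ1), rho(γ2), rho(γ3) form a trace-orthogonal basis of the 2x2 complex matrices (tr(X Y) = 2 if X = Y, else 0), so M = m0*1 + m1*rho(γ1) + m2*rho(γ2) + m3*rho(γ3) with m0 = tr(M)/2 = 0, m1 = tr(M rho(γ1))/2 = -I, m2 = tr(M rho(γ2))/2 = 0, m3 = tr(M rho(γ3))/2 = I/2.
Multiplying table entries, the bivector images are rho(γ12) = I*rho(γ3), rho(γ13) = -I*rho(γ2), rho(γ23) = I*rho(γ1); with real blade coefficients the real parts of m0..m3 are the coefficients of 1, γ1, γ2, γ3 and the imaginary parts give the bivectors (γ23: Im m1, γ13: -Im m2, γ12: Im m3).
Answer: 1/2*γ12 - γ23


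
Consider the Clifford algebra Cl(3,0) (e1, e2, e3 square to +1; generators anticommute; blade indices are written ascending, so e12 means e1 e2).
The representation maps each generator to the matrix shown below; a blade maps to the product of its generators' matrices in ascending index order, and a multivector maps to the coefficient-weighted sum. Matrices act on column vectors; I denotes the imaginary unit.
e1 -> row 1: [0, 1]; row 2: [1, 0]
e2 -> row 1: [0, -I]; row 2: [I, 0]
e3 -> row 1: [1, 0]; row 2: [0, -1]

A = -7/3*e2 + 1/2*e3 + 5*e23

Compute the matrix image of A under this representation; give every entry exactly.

Bivector images (products of the table entries): rho(e23) = rho(e2)rho(e3) = row 1: [0, I]; row 2: [I, 0].
M = (-7/3)*rho(e2) + (1/2)*rho(e3) + (5)*rho(e23), summed entrywise:
Answer: row 1: [1/2, 22*I/3]; row 2: [8*I/3, -1/2]


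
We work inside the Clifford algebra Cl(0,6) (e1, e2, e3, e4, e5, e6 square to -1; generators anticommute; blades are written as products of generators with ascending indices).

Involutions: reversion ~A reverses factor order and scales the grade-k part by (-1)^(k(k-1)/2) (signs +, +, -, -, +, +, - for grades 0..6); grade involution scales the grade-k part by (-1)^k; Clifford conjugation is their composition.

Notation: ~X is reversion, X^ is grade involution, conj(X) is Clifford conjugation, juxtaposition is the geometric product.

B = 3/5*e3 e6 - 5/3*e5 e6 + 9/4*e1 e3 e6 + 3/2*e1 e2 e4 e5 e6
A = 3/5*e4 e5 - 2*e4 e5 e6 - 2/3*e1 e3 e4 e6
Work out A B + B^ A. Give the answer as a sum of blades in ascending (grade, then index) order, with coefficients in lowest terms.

first term: -29/6*e4 - 3*e1 e2 - 2/5*e1 e4 + e4 e6 - 9/10*e1 e2 e6 + e2 e3 e5 - 6/5*e3 e4 e5 + 101/18*e1 e3 e4 e5 + 9/25*e3 e4 e5 e6 + 27/20*e1 e3 e4 e5 e6
second term: -29/6*e4 + 3*e1 e2 - 2/5*e1 e4 - e4 e6 + 9/10*e1 e2 e6 + e2 e3 e5 + 6/5*e3 e4 e5 - 101/18*e1 e3 e4 e5 + 9/25*e3 e4 e5 e6 - 27/20*e1 e3 e4 e5 e6
Answer: -29/3*e4 - 4/5*e1 e4 + 2*e2 e3 e5 + 18/25*e3 e4 e5 e6
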